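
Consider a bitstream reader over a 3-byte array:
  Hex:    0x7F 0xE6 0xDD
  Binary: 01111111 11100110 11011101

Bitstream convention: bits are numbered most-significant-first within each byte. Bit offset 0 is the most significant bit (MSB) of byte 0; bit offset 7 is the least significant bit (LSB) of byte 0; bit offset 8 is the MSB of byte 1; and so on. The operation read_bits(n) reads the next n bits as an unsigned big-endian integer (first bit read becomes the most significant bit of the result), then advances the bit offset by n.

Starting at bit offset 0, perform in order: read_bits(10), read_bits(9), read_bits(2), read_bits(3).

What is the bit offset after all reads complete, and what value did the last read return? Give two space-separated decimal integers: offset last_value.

Read 1: bits[0:10] width=10 -> value=511 (bin 0111111111); offset now 10 = byte 1 bit 2; 14 bits remain
Read 2: bits[10:19] width=9 -> value=310 (bin 100110110); offset now 19 = byte 2 bit 3; 5 bits remain
Read 3: bits[19:21] width=2 -> value=3 (bin 11); offset now 21 = byte 2 bit 5; 3 bits remain
Read 4: bits[21:24] width=3 -> value=5 (bin 101); offset now 24 = byte 3 bit 0; 0 bits remain

Answer: 24 5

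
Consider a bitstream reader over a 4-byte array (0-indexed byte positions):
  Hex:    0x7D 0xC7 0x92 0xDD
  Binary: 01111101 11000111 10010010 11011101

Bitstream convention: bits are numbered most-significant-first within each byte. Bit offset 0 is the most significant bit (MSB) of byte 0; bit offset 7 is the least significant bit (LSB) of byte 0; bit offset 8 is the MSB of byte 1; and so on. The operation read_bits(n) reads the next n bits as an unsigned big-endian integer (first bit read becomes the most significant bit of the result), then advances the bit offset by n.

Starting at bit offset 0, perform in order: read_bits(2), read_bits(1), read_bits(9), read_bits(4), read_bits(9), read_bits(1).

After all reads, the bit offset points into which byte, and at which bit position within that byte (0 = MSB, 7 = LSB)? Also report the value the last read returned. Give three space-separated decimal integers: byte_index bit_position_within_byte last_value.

Read 1: bits[0:2] width=2 -> value=1 (bin 01); offset now 2 = byte 0 bit 2; 30 bits remain
Read 2: bits[2:3] width=1 -> value=1 (bin 1); offset now 3 = byte 0 bit 3; 29 bits remain
Read 3: bits[3:12] width=9 -> value=476 (bin 111011100); offset now 12 = byte 1 bit 4; 20 bits remain
Read 4: bits[12:16] width=4 -> value=7 (bin 0111); offset now 16 = byte 2 bit 0; 16 bits remain
Read 5: bits[16:25] width=9 -> value=293 (bin 100100101); offset now 25 = byte 3 bit 1; 7 bits remain
Read 6: bits[25:26] width=1 -> value=1 (bin 1); offset now 26 = byte 3 bit 2; 6 bits remain

Answer: 3 2 1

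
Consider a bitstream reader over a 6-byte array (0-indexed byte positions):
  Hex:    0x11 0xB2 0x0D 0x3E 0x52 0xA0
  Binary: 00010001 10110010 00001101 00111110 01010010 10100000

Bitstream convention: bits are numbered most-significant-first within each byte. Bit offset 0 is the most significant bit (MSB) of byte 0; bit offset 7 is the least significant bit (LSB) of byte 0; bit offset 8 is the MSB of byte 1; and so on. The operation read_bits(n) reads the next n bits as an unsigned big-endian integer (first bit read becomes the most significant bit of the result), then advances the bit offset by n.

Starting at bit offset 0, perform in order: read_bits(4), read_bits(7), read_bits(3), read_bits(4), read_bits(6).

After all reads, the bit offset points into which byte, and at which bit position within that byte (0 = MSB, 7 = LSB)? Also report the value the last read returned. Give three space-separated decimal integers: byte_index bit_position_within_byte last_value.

Answer: 3 0 13

Derivation:
Read 1: bits[0:4] width=4 -> value=1 (bin 0001); offset now 4 = byte 0 bit 4; 44 bits remain
Read 2: bits[4:11] width=7 -> value=13 (bin 0001101); offset now 11 = byte 1 bit 3; 37 bits remain
Read 3: bits[11:14] width=3 -> value=4 (bin 100); offset now 14 = byte 1 bit 6; 34 bits remain
Read 4: bits[14:18] width=4 -> value=8 (bin 1000); offset now 18 = byte 2 bit 2; 30 bits remain
Read 5: bits[18:24] width=6 -> value=13 (bin 001101); offset now 24 = byte 3 bit 0; 24 bits remain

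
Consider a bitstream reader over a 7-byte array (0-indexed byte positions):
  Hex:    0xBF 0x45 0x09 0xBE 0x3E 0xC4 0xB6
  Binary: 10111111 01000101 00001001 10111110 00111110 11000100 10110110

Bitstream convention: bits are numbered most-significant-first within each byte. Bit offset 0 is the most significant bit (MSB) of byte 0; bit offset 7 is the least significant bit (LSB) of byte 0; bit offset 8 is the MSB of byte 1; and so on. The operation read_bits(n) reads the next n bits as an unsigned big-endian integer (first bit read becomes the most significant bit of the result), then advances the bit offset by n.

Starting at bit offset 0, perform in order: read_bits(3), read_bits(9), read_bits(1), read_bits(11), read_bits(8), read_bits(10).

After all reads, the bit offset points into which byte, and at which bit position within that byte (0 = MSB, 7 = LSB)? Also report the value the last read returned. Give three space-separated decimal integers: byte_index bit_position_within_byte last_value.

Answer: 5 2 251

Derivation:
Read 1: bits[0:3] width=3 -> value=5 (bin 101); offset now 3 = byte 0 bit 3; 53 bits remain
Read 2: bits[3:12] width=9 -> value=500 (bin 111110100); offset now 12 = byte 1 bit 4; 44 bits remain
Read 3: bits[12:13] width=1 -> value=0 (bin 0); offset now 13 = byte 1 bit 5; 43 bits remain
Read 4: bits[13:24] width=11 -> value=1289 (bin 10100001001); offset now 24 = byte 3 bit 0; 32 bits remain
Read 5: bits[24:32] width=8 -> value=190 (bin 10111110); offset now 32 = byte 4 bit 0; 24 bits remain
Read 6: bits[32:42] width=10 -> value=251 (bin 0011111011); offset now 42 = byte 5 bit 2; 14 bits remain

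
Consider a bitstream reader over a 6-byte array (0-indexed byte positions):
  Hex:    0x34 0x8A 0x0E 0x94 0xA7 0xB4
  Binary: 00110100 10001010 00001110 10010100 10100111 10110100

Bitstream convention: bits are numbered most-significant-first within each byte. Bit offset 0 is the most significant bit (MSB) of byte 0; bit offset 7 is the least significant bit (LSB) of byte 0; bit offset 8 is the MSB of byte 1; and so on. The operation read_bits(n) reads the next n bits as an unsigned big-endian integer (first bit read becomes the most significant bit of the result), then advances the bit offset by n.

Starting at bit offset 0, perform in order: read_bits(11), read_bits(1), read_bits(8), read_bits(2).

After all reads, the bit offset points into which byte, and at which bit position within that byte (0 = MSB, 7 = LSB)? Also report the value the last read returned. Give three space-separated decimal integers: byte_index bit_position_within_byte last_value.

Read 1: bits[0:11] width=11 -> value=420 (bin 00110100100); offset now 11 = byte 1 bit 3; 37 bits remain
Read 2: bits[11:12] width=1 -> value=0 (bin 0); offset now 12 = byte 1 bit 4; 36 bits remain
Read 3: bits[12:20] width=8 -> value=160 (bin 10100000); offset now 20 = byte 2 bit 4; 28 bits remain
Read 4: bits[20:22] width=2 -> value=3 (bin 11); offset now 22 = byte 2 bit 6; 26 bits remain

Answer: 2 6 3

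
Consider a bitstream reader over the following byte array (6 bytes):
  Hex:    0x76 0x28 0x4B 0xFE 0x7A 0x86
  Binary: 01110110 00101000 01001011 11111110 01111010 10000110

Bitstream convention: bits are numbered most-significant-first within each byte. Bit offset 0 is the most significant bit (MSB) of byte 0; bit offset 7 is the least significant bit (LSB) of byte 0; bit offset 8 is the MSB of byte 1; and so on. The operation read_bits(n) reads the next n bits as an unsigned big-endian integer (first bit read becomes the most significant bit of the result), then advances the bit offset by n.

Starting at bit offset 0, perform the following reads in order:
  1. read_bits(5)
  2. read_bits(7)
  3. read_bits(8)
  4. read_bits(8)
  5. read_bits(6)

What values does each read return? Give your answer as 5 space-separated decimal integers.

Read 1: bits[0:5] width=5 -> value=14 (bin 01110); offset now 5 = byte 0 bit 5; 43 bits remain
Read 2: bits[5:12] width=7 -> value=98 (bin 1100010); offset now 12 = byte 1 bit 4; 36 bits remain
Read 3: bits[12:20] width=8 -> value=132 (bin 10000100); offset now 20 = byte 2 bit 4; 28 bits remain
Read 4: bits[20:28] width=8 -> value=191 (bin 10111111); offset now 28 = byte 3 bit 4; 20 bits remain
Read 5: bits[28:34] width=6 -> value=57 (bin 111001); offset now 34 = byte 4 bit 2; 14 bits remain

Answer: 14 98 132 191 57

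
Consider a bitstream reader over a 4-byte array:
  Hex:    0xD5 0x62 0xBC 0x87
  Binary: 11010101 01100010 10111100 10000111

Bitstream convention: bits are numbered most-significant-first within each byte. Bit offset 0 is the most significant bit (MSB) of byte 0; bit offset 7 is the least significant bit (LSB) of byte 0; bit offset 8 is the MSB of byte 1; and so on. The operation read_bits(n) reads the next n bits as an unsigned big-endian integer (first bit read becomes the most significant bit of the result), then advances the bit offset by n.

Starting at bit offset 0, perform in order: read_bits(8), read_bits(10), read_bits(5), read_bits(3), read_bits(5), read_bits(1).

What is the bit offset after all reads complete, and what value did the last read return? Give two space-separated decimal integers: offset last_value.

Answer: 32 1

Derivation:
Read 1: bits[0:8] width=8 -> value=213 (bin 11010101); offset now 8 = byte 1 bit 0; 24 bits remain
Read 2: bits[8:18] width=10 -> value=394 (bin 0110001010); offset now 18 = byte 2 bit 2; 14 bits remain
Read 3: bits[18:23] width=5 -> value=30 (bin 11110); offset now 23 = byte 2 bit 7; 9 bits remain
Read 4: bits[23:26] width=3 -> value=2 (bin 010); offset now 26 = byte 3 bit 2; 6 bits remain
Read 5: bits[26:31] width=5 -> value=3 (bin 00011); offset now 31 = byte 3 bit 7; 1 bits remain
Read 6: bits[31:32] width=1 -> value=1 (bin 1); offset now 32 = byte 4 bit 0; 0 bits remain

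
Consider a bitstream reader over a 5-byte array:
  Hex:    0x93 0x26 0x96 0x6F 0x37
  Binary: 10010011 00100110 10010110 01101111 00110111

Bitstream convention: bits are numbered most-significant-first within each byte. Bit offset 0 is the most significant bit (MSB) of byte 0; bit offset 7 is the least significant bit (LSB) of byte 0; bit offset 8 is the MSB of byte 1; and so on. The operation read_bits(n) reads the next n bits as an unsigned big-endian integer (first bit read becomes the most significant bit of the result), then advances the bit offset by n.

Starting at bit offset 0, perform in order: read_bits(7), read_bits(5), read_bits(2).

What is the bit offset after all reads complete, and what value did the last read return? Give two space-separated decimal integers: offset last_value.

Read 1: bits[0:7] width=7 -> value=73 (bin 1001001); offset now 7 = byte 0 bit 7; 33 bits remain
Read 2: bits[7:12] width=5 -> value=18 (bin 10010); offset now 12 = byte 1 bit 4; 28 bits remain
Read 3: bits[12:14] width=2 -> value=1 (bin 01); offset now 14 = byte 1 bit 6; 26 bits remain

Answer: 14 1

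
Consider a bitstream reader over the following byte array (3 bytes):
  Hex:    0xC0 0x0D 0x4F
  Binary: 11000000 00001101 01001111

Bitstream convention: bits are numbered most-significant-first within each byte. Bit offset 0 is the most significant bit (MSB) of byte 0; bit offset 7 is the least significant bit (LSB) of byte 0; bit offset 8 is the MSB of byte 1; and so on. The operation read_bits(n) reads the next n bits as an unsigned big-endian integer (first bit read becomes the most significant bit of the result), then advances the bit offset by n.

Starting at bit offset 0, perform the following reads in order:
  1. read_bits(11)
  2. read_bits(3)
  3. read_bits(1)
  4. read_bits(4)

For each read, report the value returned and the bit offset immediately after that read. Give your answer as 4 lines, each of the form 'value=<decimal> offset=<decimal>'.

Read 1: bits[0:11] width=11 -> value=1536 (bin 11000000000); offset now 11 = byte 1 bit 3; 13 bits remain
Read 2: bits[11:14] width=3 -> value=3 (bin 011); offset now 14 = byte 1 bit 6; 10 bits remain
Read 3: bits[14:15] width=1 -> value=0 (bin 0); offset now 15 = byte 1 bit 7; 9 bits remain
Read 4: bits[15:19] width=4 -> value=10 (bin 1010); offset now 19 = byte 2 bit 3; 5 bits remain

Answer: value=1536 offset=11
value=3 offset=14
value=0 offset=15
value=10 offset=19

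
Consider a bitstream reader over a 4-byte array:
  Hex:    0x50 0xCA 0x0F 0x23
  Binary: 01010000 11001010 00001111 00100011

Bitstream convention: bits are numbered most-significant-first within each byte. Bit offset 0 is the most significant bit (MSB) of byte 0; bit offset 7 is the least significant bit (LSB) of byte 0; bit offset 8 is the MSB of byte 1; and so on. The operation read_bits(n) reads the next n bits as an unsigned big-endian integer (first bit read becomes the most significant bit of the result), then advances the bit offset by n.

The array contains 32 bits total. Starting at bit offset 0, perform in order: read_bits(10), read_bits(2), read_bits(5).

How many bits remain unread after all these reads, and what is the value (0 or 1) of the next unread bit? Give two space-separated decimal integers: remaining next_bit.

Answer: 15 0

Derivation:
Read 1: bits[0:10] width=10 -> value=323 (bin 0101000011); offset now 10 = byte 1 bit 2; 22 bits remain
Read 2: bits[10:12] width=2 -> value=0 (bin 00); offset now 12 = byte 1 bit 4; 20 bits remain
Read 3: bits[12:17] width=5 -> value=20 (bin 10100); offset now 17 = byte 2 bit 1; 15 bits remain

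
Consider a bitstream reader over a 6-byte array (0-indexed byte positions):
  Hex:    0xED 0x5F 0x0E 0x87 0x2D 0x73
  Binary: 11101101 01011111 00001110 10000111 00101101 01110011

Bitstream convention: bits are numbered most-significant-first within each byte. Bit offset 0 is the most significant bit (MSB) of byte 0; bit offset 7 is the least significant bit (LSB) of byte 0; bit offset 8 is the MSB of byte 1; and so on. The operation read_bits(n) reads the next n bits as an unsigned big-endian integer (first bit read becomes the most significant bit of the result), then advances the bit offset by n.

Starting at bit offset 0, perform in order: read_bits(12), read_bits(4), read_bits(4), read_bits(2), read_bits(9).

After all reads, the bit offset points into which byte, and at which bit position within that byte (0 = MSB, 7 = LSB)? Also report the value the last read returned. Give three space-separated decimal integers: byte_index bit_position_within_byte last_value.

Answer: 3 7 323

Derivation:
Read 1: bits[0:12] width=12 -> value=3797 (bin 111011010101); offset now 12 = byte 1 bit 4; 36 bits remain
Read 2: bits[12:16] width=4 -> value=15 (bin 1111); offset now 16 = byte 2 bit 0; 32 bits remain
Read 3: bits[16:20] width=4 -> value=0 (bin 0000); offset now 20 = byte 2 bit 4; 28 bits remain
Read 4: bits[20:22] width=2 -> value=3 (bin 11); offset now 22 = byte 2 bit 6; 26 bits remain
Read 5: bits[22:31] width=9 -> value=323 (bin 101000011); offset now 31 = byte 3 bit 7; 17 bits remain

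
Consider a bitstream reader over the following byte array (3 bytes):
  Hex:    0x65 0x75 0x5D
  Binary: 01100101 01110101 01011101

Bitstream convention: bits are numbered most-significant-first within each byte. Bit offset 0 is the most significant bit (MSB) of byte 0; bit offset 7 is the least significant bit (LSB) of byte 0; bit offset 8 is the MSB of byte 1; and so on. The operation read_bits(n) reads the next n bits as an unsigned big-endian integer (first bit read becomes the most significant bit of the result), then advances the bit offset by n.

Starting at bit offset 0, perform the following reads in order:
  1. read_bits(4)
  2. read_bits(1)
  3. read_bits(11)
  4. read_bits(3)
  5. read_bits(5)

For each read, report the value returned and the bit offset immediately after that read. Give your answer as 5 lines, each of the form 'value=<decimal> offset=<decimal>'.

Read 1: bits[0:4] width=4 -> value=6 (bin 0110); offset now 4 = byte 0 bit 4; 20 bits remain
Read 2: bits[4:5] width=1 -> value=0 (bin 0); offset now 5 = byte 0 bit 5; 19 bits remain
Read 3: bits[5:16] width=11 -> value=1397 (bin 10101110101); offset now 16 = byte 2 bit 0; 8 bits remain
Read 4: bits[16:19] width=3 -> value=2 (bin 010); offset now 19 = byte 2 bit 3; 5 bits remain
Read 5: bits[19:24] width=5 -> value=29 (bin 11101); offset now 24 = byte 3 bit 0; 0 bits remain

Answer: value=6 offset=4
value=0 offset=5
value=1397 offset=16
value=2 offset=19
value=29 offset=24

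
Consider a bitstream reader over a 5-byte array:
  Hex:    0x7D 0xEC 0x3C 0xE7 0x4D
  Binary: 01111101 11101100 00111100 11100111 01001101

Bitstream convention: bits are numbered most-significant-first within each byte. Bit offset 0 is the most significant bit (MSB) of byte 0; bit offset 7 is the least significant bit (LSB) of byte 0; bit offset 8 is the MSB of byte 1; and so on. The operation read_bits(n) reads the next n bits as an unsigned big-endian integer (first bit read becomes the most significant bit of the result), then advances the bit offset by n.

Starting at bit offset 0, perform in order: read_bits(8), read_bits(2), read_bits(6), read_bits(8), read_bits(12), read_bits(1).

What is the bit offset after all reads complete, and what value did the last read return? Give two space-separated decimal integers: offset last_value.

Read 1: bits[0:8] width=8 -> value=125 (bin 01111101); offset now 8 = byte 1 bit 0; 32 bits remain
Read 2: bits[8:10] width=2 -> value=3 (bin 11); offset now 10 = byte 1 bit 2; 30 bits remain
Read 3: bits[10:16] width=6 -> value=44 (bin 101100); offset now 16 = byte 2 bit 0; 24 bits remain
Read 4: bits[16:24] width=8 -> value=60 (bin 00111100); offset now 24 = byte 3 bit 0; 16 bits remain
Read 5: bits[24:36] width=12 -> value=3700 (bin 111001110100); offset now 36 = byte 4 bit 4; 4 bits remain
Read 6: bits[36:37] width=1 -> value=1 (bin 1); offset now 37 = byte 4 bit 5; 3 bits remain

Answer: 37 1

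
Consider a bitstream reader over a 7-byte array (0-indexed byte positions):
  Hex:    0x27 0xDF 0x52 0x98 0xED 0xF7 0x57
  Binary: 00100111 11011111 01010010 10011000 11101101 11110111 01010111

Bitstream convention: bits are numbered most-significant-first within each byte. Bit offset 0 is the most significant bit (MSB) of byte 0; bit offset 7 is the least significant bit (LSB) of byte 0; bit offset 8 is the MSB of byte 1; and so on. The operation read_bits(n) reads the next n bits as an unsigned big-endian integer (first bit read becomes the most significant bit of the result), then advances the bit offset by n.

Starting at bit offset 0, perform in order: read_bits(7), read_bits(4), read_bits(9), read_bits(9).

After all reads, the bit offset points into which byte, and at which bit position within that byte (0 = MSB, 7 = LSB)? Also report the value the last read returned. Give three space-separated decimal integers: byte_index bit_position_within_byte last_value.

Read 1: bits[0:7] width=7 -> value=19 (bin 0010011); offset now 7 = byte 0 bit 7; 49 bits remain
Read 2: bits[7:11] width=4 -> value=14 (bin 1110); offset now 11 = byte 1 bit 3; 45 bits remain
Read 3: bits[11:20] width=9 -> value=501 (bin 111110101); offset now 20 = byte 2 bit 4; 36 bits remain
Read 4: bits[20:29] width=9 -> value=83 (bin 001010011); offset now 29 = byte 3 bit 5; 27 bits remain

Answer: 3 5 83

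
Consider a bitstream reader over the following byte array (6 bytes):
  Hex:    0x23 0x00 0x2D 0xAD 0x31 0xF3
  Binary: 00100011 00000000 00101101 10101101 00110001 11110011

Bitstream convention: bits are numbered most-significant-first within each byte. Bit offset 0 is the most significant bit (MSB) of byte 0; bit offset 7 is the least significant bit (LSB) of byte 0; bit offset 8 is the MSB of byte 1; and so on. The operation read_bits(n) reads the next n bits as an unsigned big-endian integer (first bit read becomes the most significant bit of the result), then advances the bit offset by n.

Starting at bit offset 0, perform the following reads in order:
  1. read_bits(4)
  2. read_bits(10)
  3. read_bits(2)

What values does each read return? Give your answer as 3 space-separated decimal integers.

Read 1: bits[0:4] width=4 -> value=2 (bin 0010); offset now 4 = byte 0 bit 4; 44 bits remain
Read 2: bits[4:14] width=10 -> value=192 (bin 0011000000); offset now 14 = byte 1 bit 6; 34 bits remain
Read 3: bits[14:16] width=2 -> value=0 (bin 00); offset now 16 = byte 2 bit 0; 32 bits remain

Answer: 2 192 0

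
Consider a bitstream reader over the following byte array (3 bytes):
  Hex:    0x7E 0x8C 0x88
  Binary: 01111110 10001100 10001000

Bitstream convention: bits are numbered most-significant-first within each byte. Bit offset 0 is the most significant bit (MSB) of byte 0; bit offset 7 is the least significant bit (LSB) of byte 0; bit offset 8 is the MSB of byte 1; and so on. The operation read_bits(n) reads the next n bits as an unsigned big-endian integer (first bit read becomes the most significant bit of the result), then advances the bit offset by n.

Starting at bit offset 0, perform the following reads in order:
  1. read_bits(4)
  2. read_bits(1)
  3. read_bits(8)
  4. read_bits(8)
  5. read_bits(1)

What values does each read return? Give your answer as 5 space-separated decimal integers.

Read 1: bits[0:4] width=4 -> value=7 (bin 0111); offset now 4 = byte 0 bit 4; 20 bits remain
Read 2: bits[4:5] width=1 -> value=1 (bin 1); offset now 5 = byte 0 bit 5; 19 bits remain
Read 3: bits[5:13] width=8 -> value=209 (bin 11010001); offset now 13 = byte 1 bit 5; 11 bits remain
Read 4: bits[13:21] width=8 -> value=145 (bin 10010001); offset now 21 = byte 2 bit 5; 3 bits remain
Read 5: bits[21:22] width=1 -> value=0 (bin 0); offset now 22 = byte 2 bit 6; 2 bits remain

Answer: 7 1 209 145 0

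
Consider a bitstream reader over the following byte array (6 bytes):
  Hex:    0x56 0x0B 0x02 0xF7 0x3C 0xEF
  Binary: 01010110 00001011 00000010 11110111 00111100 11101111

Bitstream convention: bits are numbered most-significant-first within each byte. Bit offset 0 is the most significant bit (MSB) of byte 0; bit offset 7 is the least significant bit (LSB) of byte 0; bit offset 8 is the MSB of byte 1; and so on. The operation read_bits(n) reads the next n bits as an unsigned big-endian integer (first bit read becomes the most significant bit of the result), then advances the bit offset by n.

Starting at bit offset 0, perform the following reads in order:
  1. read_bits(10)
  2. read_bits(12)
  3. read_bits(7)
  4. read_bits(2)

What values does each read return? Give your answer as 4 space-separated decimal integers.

Answer: 344 704 94 3

Derivation:
Read 1: bits[0:10] width=10 -> value=344 (bin 0101011000); offset now 10 = byte 1 bit 2; 38 bits remain
Read 2: bits[10:22] width=12 -> value=704 (bin 001011000000); offset now 22 = byte 2 bit 6; 26 bits remain
Read 3: bits[22:29] width=7 -> value=94 (bin 1011110); offset now 29 = byte 3 bit 5; 19 bits remain
Read 4: bits[29:31] width=2 -> value=3 (bin 11); offset now 31 = byte 3 bit 7; 17 bits remain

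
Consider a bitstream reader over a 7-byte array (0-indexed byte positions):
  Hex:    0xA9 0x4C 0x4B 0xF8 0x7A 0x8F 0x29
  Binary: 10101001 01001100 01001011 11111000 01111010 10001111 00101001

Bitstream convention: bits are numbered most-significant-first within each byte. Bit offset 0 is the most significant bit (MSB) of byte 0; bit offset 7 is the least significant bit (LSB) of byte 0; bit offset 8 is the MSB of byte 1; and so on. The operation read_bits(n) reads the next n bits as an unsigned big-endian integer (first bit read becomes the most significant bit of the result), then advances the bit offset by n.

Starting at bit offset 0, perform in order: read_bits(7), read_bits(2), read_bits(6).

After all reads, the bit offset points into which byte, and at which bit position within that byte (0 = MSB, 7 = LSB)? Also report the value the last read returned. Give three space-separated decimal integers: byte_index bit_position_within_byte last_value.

Answer: 1 7 38

Derivation:
Read 1: bits[0:7] width=7 -> value=84 (bin 1010100); offset now 7 = byte 0 bit 7; 49 bits remain
Read 2: bits[7:9] width=2 -> value=2 (bin 10); offset now 9 = byte 1 bit 1; 47 bits remain
Read 3: bits[9:15] width=6 -> value=38 (bin 100110); offset now 15 = byte 1 bit 7; 41 bits remain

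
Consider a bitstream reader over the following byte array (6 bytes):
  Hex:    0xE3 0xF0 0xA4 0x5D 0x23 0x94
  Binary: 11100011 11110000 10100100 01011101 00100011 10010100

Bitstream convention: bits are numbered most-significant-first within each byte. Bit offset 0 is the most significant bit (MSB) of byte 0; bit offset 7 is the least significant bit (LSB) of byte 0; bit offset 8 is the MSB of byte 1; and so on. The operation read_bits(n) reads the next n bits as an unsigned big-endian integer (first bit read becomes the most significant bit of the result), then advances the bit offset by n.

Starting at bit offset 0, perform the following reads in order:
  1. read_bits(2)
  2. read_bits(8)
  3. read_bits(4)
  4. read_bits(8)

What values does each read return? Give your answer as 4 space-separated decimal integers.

Answer: 3 143 12 41

Derivation:
Read 1: bits[0:2] width=2 -> value=3 (bin 11); offset now 2 = byte 0 bit 2; 46 bits remain
Read 2: bits[2:10] width=8 -> value=143 (bin 10001111); offset now 10 = byte 1 bit 2; 38 bits remain
Read 3: bits[10:14] width=4 -> value=12 (bin 1100); offset now 14 = byte 1 bit 6; 34 bits remain
Read 4: bits[14:22] width=8 -> value=41 (bin 00101001); offset now 22 = byte 2 bit 6; 26 bits remain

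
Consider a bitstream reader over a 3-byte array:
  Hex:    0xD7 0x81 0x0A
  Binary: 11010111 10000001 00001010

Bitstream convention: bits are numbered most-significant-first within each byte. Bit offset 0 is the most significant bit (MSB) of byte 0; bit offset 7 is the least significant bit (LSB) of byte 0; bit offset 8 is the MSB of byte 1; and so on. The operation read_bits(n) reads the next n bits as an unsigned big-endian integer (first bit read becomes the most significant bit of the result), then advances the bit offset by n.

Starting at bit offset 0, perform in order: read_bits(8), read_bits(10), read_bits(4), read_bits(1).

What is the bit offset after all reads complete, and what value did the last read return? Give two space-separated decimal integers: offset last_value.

Read 1: bits[0:8] width=8 -> value=215 (bin 11010111); offset now 8 = byte 1 bit 0; 16 bits remain
Read 2: bits[8:18] width=10 -> value=516 (bin 1000000100); offset now 18 = byte 2 bit 2; 6 bits remain
Read 3: bits[18:22] width=4 -> value=2 (bin 0010); offset now 22 = byte 2 bit 6; 2 bits remain
Read 4: bits[22:23] width=1 -> value=1 (bin 1); offset now 23 = byte 2 bit 7; 1 bits remain

Answer: 23 1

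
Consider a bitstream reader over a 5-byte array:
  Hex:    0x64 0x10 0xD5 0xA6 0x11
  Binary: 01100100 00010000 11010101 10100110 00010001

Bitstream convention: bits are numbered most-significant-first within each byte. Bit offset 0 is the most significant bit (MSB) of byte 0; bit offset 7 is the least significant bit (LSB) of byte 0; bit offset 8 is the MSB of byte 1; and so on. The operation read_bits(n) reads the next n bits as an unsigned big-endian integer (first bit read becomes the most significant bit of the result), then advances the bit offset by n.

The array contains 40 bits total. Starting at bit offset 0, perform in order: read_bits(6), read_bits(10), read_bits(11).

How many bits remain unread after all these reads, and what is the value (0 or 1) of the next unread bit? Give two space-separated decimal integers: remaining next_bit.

Read 1: bits[0:6] width=6 -> value=25 (bin 011001); offset now 6 = byte 0 bit 6; 34 bits remain
Read 2: bits[6:16] width=10 -> value=16 (bin 0000010000); offset now 16 = byte 2 bit 0; 24 bits remain
Read 3: bits[16:27] width=11 -> value=1709 (bin 11010101101); offset now 27 = byte 3 bit 3; 13 bits remain

Answer: 13 0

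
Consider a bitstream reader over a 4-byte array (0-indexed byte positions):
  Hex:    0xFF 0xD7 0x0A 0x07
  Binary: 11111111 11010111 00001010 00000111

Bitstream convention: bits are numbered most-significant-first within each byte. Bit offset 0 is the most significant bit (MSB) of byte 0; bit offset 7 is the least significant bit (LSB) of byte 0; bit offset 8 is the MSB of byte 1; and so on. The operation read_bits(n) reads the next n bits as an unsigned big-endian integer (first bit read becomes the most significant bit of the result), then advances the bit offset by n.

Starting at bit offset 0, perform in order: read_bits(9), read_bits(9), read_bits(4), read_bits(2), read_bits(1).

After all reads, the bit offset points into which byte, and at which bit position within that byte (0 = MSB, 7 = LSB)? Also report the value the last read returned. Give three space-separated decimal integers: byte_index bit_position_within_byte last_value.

Answer: 3 1 0

Derivation:
Read 1: bits[0:9] width=9 -> value=511 (bin 111111111); offset now 9 = byte 1 bit 1; 23 bits remain
Read 2: bits[9:18] width=9 -> value=348 (bin 101011100); offset now 18 = byte 2 bit 2; 14 bits remain
Read 3: bits[18:22] width=4 -> value=2 (bin 0010); offset now 22 = byte 2 bit 6; 10 bits remain
Read 4: bits[22:24] width=2 -> value=2 (bin 10); offset now 24 = byte 3 bit 0; 8 bits remain
Read 5: bits[24:25] width=1 -> value=0 (bin 0); offset now 25 = byte 3 bit 1; 7 bits remain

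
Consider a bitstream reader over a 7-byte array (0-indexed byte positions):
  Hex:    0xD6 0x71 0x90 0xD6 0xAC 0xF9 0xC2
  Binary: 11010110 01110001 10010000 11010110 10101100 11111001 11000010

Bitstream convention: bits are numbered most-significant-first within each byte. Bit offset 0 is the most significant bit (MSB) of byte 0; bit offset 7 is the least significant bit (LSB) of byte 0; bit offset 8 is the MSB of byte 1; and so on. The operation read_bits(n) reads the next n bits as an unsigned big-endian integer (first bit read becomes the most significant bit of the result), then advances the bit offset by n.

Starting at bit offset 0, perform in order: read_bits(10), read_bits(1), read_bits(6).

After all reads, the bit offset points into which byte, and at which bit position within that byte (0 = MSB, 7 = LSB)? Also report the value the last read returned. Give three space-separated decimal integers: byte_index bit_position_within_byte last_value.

Read 1: bits[0:10] width=10 -> value=857 (bin 1101011001); offset now 10 = byte 1 bit 2; 46 bits remain
Read 2: bits[10:11] width=1 -> value=1 (bin 1); offset now 11 = byte 1 bit 3; 45 bits remain
Read 3: bits[11:17] width=6 -> value=35 (bin 100011); offset now 17 = byte 2 bit 1; 39 bits remain

Answer: 2 1 35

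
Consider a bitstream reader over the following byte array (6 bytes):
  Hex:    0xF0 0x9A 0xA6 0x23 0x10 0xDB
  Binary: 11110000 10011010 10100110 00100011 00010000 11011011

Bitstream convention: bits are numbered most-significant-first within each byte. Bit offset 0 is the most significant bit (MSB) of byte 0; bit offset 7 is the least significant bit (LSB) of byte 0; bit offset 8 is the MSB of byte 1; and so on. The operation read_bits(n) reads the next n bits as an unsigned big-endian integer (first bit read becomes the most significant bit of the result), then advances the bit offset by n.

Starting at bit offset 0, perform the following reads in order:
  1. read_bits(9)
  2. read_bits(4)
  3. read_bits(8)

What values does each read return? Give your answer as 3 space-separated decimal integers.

Read 1: bits[0:9] width=9 -> value=481 (bin 111100001); offset now 9 = byte 1 bit 1; 39 bits remain
Read 2: bits[9:13] width=4 -> value=3 (bin 0011); offset now 13 = byte 1 bit 5; 35 bits remain
Read 3: bits[13:21] width=8 -> value=84 (bin 01010100); offset now 21 = byte 2 bit 5; 27 bits remain

Answer: 481 3 84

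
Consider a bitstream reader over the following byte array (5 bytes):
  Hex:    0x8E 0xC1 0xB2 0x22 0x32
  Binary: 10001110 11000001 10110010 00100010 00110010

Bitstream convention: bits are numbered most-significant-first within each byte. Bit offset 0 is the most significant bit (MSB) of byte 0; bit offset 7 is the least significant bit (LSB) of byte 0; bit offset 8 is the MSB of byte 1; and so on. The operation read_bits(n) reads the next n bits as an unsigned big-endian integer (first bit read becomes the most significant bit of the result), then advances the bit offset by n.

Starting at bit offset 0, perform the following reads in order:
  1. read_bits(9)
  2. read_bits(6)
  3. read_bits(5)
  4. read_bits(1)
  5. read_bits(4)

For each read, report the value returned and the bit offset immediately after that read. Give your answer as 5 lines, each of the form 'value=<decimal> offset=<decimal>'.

Read 1: bits[0:9] width=9 -> value=285 (bin 100011101); offset now 9 = byte 1 bit 1; 31 bits remain
Read 2: bits[9:15] width=6 -> value=32 (bin 100000); offset now 15 = byte 1 bit 7; 25 bits remain
Read 3: bits[15:20] width=5 -> value=27 (bin 11011); offset now 20 = byte 2 bit 4; 20 bits remain
Read 4: bits[20:21] width=1 -> value=0 (bin 0); offset now 21 = byte 2 bit 5; 19 bits remain
Read 5: bits[21:25] width=4 -> value=4 (bin 0100); offset now 25 = byte 3 bit 1; 15 bits remain

Answer: value=285 offset=9
value=32 offset=15
value=27 offset=20
value=0 offset=21
value=4 offset=25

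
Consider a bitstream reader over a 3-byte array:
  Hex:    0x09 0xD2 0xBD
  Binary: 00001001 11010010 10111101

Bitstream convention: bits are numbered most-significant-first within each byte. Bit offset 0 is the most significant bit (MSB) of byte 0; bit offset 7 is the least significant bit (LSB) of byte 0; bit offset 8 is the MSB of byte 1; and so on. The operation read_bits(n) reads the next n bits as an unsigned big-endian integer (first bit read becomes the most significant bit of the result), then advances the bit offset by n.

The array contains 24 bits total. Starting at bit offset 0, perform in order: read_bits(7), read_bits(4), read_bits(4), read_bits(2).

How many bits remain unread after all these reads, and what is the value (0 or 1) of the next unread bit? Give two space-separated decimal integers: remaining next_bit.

Answer: 7 0

Derivation:
Read 1: bits[0:7] width=7 -> value=4 (bin 0000100); offset now 7 = byte 0 bit 7; 17 bits remain
Read 2: bits[7:11] width=4 -> value=14 (bin 1110); offset now 11 = byte 1 bit 3; 13 bits remain
Read 3: bits[11:15] width=4 -> value=9 (bin 1001); offset now 15 = byte 1 bit 7; 9 bits remain
Read 4: bits[15:17] width=2 -> value=1 (bin 01); offset now 17 = byte 2 bit 1; 7 bits remain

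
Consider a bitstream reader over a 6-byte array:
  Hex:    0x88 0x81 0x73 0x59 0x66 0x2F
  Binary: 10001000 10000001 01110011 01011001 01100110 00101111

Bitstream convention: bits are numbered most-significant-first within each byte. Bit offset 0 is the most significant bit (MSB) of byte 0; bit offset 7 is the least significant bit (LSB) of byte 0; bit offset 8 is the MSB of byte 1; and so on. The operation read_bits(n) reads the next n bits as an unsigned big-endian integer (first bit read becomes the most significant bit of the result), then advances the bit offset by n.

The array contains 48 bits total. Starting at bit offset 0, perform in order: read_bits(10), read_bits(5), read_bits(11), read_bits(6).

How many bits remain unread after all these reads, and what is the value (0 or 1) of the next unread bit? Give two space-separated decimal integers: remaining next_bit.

Answer: 16 0

Derivation:
Read 1: bits[0:10] width=10 -> value=546 (bin 1000100010); offset now 10 = byte 1 bit 2; 38 bits remain
Read 2: bits[10:15] width=5 -> value=0 (bin 00000); offset now 15 = byte 1 bit 7; 33 bits remain
Read 3: bits[15:26] width=11 -> value=1485 (bin 10111001101); offset now 26 = byte 3 bit 2; 22 bits remain
Read 4: bits[26:32] width=6 -> value=25 (bin 011001); offset now 32 = byte 4 bit 0; 16 bits remain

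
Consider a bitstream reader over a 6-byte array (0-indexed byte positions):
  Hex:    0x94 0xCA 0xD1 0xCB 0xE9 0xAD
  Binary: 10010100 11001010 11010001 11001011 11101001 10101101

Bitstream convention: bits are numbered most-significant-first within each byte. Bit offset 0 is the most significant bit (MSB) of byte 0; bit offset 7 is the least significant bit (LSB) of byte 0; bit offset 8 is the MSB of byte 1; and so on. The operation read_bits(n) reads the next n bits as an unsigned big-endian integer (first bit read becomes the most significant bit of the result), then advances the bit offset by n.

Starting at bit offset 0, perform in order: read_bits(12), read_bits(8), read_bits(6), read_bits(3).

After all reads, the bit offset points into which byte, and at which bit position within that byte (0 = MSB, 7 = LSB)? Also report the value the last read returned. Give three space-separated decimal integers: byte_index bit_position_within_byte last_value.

Answer: 3 5 1

Derivation:
Read 1: bits[0:12] width=12 -> value=2380 (bin 100101001100); offset now 12 = byte 1 bit 4; 36 bits remain
Read 2: bits[12:20] width=8 -> value=173 (bin 10101101); offset now 20 = byte 2 bit 4; 28 bits remain
Read 3: bits[20:26] width=6 -> value=7 (bin 000111); offset now 26 = byte 3 bit 2; 22 bits remain
Read 4: bits[26:29] width=3 -> value=1 (bin 001); offset now 29 = byte 3 bit 5; 19 bits remain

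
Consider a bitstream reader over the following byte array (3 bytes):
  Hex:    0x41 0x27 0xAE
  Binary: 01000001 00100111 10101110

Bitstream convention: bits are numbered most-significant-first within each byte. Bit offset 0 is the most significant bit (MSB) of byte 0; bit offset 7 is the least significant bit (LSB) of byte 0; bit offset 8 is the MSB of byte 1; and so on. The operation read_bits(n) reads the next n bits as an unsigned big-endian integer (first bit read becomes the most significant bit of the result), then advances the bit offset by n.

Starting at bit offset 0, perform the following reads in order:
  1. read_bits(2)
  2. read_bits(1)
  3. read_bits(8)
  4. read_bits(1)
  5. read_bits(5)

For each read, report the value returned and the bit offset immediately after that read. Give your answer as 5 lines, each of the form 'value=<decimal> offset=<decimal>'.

Answer: value=1 offset=2
value=0 offset=3
value=9 offset=11
value=0 offset=12
value=15 offset=17

Derivation:
Read 1: bits[0:2] width=2 -> value=1 (bin 01); offset now 2 = byte 0 bit 2; 22 bits remain
Read 2: bits[2:3] width=1 -> value=0 (bin 0); offset now 3 = byte 0 bit 3; 21 bits remain
Read 3: bits[3:11] width=8 -> value=9 (bin 00001001); offset now 11 = byte 1 bit 3; 13 bits remain
Read 4: bits[11:12] width=1 -> value=0 (bin 0); offset now 12 = byte 1 bit 4; 12 bits remain
Read 5: bits[12:17] width=5 -> value=15 (bin 01111); offset now 17 = byte 2 bit 1; 7 bits remain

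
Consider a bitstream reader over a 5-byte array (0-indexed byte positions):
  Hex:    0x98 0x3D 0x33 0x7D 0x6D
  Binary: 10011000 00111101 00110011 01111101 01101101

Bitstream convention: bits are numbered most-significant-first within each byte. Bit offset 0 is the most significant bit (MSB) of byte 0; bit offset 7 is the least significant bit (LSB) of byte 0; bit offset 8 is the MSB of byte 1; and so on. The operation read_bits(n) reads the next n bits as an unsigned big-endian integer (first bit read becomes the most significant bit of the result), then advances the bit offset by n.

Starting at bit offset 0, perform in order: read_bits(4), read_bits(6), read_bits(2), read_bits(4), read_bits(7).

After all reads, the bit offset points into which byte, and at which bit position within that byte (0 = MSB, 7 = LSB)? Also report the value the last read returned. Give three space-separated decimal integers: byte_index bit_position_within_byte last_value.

Read 1: bits[0:4] width=4 -> value=9 (bin 1001); offset now 4 = byte 0 bit 4; 36 bits remain
Read 2: bits[4:10] width=6 -> value=32 (bin 100000); offset now 10 = byte 1 bit 2; 30 bits remain
Read 3: bits[10:12] width=2 -> value=3 (bin 11); offset now 12 = byte 1 bit 4; 28 bits remain
Read 4: bits[12:16] width=4 -> value=13 (bin 1101); offset now 16 = byte 2 bit 0; 24 bits remain
Read 5: bits[16:23] width=7 -> value=25 (bin 0011001); offset now 23 = byte 2 bit 7; 17 bits remain

Answer: 2 7 25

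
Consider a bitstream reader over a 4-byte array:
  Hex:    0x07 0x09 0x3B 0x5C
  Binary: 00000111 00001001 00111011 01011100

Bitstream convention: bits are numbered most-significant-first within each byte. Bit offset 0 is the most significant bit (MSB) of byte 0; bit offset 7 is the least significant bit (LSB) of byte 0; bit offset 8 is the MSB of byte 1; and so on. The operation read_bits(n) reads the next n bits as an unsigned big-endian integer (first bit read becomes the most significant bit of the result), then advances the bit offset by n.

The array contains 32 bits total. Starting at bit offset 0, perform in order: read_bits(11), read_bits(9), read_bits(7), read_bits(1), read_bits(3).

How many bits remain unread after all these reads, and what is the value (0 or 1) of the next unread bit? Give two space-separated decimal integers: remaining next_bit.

Answer: 1 0

Derivation:
Read 1: bits[0:11] width=11 -> value=56 (bin 00000111000); offset now 11 = byte 1 bit 3; 21 bits remain
Read 2: bits[11:20] width=9 -> value=147 (bin 010010011); offset now 20 = byte 2 bit 4; 12 bits remain
Read 3: bits[20:27] width=7 -> value=90 (bin 1011010); offset now 27 = byte 3 bit 3; 5 bits remain
Read 4: bits[27:28] width=1 -> value=1 (bin 1); offset now 28 = byte 3 bit 4; 4 bits remain
Read 5: bits[28:31] width=3 -> value=6 (bin 110); offset now 31 = byte 3 bit 7; 1 bits remain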